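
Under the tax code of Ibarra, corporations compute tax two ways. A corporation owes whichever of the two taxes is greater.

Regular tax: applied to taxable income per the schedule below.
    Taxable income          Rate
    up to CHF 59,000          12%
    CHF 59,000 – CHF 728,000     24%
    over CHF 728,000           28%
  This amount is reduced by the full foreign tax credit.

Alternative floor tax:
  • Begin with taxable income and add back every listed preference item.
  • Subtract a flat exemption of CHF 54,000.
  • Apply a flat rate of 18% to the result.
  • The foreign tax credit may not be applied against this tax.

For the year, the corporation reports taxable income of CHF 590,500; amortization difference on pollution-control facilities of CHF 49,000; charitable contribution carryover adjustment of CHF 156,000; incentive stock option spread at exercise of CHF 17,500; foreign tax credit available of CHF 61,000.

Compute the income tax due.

CHF 136,620

Alternative floor tax:
  Adjusted income: CHF 590,500 + CHF 49,000 + CHF 156,000 + CHF 17,500 = CHF 813,000
  Less exemption CHF 54,000 → base CHF 759,000
  CHF 759,000 × 18% = CHF 136,620

Regular tax:
  CHF 59,000 × 12% = CHF 7,080
  CHF 531,500 × 24% = CHF 127,560
  → CHF 134,640
  Less foreign tax credit CHF 61,000 → CHF 73,640

CHF 136,620 > CHF 73,640, so the alternative floor tax is the binding amount.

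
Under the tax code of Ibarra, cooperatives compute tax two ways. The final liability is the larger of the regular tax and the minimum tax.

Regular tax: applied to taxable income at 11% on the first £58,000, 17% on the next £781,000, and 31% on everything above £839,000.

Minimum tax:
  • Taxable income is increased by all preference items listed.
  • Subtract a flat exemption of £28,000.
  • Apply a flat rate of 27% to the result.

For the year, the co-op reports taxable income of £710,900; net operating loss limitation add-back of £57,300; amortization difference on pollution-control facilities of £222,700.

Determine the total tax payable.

Regular tax:
  £58,000 × 11% = £6,380
  £652,900 × 17% = £110,993
  → £117,373

Minimum tax:
  Adjusted income: £710,900 + £57,300 + £222,700 = £990,900
  Less exemption £28,000 → base £962,900
  £962,900 × 27% = £259,983

£259,983 > £117,373, so the minimum tax is the binding amount.

£259,983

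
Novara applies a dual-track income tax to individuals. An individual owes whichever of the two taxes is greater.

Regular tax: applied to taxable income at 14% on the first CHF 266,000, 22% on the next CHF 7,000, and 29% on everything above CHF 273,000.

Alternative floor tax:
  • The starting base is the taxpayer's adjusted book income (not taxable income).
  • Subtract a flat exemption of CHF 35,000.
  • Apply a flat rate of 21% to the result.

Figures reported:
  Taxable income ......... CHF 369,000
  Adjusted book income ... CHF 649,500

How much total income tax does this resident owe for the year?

Regular tax:
  CHF 266,000 × 14% = CHF 37,240
  CHF 7,000 × 22% = CHF 1,540
  CHF 96,000 × 29% = CHF 27,840
  → CHF 66,620

Alternative floor tax:
  Base (adjusted book income): CHF 649,500
  Less exemption CHF 35,000 → base CHF 614,500
  CHF 614,500 × 21% = CHF 129,045

CHF 129,045 > CHF 66,620, so the alternative floor tax is the binding amount.

CHF 129,045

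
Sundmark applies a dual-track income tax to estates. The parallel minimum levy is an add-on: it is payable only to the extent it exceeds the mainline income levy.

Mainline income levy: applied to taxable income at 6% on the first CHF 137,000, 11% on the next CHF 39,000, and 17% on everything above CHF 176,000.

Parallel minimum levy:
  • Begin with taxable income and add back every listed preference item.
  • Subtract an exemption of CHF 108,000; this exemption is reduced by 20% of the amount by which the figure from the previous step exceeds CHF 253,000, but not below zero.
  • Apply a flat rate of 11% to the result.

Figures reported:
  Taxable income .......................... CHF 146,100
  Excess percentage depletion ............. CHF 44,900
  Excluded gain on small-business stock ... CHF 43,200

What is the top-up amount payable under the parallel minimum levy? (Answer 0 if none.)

CHF 4,661

Parallel minimum levy:
  Adjusted income: CHF 146,100 + CHF 44,900 + CHF 43,200 = CHF 234,200
  Exemption: CHF 234,200 ≤ CHF 253,000, so full CHF 108,000 applies
  Base: CHF 234,200 − CHF 108,000 = CHF 126,200
  CHF 126,200 × 11% = CHF 13,882

Mainline income levy:
  CHF 137,000 × 6% = CHF 8,220
  CHF 9,100 × 11% = CHF 1,001
  → CHF 9,221

Excess of parallel minimum levy over mainline income levy: CHF 13,882 − CHF 9,221 = CHF 4,661.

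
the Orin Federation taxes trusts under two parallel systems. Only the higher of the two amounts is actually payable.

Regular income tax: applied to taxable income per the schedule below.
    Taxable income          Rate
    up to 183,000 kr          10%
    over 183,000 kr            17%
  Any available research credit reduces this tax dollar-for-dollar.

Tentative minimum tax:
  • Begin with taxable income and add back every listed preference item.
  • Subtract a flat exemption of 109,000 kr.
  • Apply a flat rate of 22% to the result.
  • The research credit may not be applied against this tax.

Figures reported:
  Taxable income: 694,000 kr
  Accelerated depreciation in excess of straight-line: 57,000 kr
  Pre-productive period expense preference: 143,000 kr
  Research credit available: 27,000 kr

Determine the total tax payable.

Tentative minimum tax:
  Adjusted income: 694,000 kr + 57,000 kr + 143,000 kr = 894,000 kr
  Less exemption 109,000 kr → base 785,000 kr
  785,000 kr × 22% = 172,700 kr

Regular income tax:
  183,000 kr × 10% = 18,300 kr
  511,000 kr × 17% = 86,870 kr
  → 105,170 kr
  Less research credit 27,000 kr → 78,170 kr

172,700 kr > 78,170 kr, so the tentative minimum tax is the binding amount.

172,700 kr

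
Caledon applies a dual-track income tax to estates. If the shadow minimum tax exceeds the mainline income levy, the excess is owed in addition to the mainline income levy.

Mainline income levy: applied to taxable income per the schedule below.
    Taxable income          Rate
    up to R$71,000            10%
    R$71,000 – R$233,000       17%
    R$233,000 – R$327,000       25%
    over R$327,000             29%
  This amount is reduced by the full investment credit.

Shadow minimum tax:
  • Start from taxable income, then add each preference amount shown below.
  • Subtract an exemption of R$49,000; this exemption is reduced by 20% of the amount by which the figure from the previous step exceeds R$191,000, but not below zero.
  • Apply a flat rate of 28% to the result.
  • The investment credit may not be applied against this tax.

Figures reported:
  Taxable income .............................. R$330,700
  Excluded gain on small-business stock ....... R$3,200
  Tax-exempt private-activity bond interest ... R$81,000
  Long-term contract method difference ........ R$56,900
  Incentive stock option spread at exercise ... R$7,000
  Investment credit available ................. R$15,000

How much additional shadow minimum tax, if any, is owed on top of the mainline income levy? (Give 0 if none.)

R$89,851

Mainline income levy:
  R$71,000 × 10% = R$7,100
  R$162,000 × 17% = R$27,540
  R$94,000 × 25% = R$23,500
  R$3,700 × 29% = R$1,073
  → R$59,213
  Less investment credit R$15,000 → R$44,213

Shadow minimum tax:
  Adjusted income: R$330,700 + R$3,200 + R$81,000 + R$56,900 + R$7,000 = R$478,800
  Exemption: 20% × (R$478,800 − R$191,000) = R$57,560 ≥ R$49,000, so the exemption is fully phased out
  Base: R$478,800 − R$0 = R$478,800
  R$478,800 × 28% = R$134,064

Excess of shadow minimum tax over mainline income levy: R$134,064 − R$44,213 = R$89,851.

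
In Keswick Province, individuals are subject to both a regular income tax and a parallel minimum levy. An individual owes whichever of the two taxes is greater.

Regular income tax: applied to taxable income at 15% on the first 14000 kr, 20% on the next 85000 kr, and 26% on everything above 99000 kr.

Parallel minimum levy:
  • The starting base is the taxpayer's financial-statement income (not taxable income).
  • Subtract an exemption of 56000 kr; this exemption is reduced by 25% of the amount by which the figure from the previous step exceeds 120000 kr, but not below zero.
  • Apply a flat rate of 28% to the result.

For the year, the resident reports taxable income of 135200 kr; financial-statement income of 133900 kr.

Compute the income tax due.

28512 kr

Regular income tax:
  14000 kr × 15% = 2100 kr
  85000 kr × 20% = 17000 kr
  36200 kr × 26% = 9412 kr
  → 28512 kr

Parallel minimum levy:
  Base (financial-statement income): 133900 kr
  Exemption: 56000 kr − 25% × (133900 kr − 120000 kr) = 56000 kr − 3475 kr = 52525 kr
  Base: 133900 kr − 52525 kr = 81375 kr
  81375 kr × 28% = 22785 kr

28512 kr > 22785 kr, so the regular income tax governs.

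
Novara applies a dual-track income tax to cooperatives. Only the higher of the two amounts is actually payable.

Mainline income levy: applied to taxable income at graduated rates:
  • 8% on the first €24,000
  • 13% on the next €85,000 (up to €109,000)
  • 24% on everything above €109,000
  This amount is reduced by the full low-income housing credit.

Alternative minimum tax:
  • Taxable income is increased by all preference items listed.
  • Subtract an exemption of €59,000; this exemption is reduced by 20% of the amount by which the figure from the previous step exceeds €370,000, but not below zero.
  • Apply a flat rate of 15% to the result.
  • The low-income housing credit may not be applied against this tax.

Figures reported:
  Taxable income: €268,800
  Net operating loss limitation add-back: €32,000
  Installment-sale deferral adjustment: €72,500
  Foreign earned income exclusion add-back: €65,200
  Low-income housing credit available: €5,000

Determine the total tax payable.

Mainline income levy:
  €24,000 × 8% = €1,920
  €85,000 × 13% = €11,050
  €159,800 × 24% = €38,352
  → €51,322
  Less low-income housing credit €5,000 → €46,322

Alternative minimum tax:
  Adjusted income: €268,800 + €32,000 + €72,500 + €65,200 = €438,500
  Exemption: €59,000 − 20% × (€438,500 − €370,000) = €59,000 − €13,700 = €45,300
  Base: €438,500 − €45,300 = €393,200
  €393,200 × 15% = €58,980

€58,980 > €46,322, so the alternative minimum tax is the binding amount.

€58,980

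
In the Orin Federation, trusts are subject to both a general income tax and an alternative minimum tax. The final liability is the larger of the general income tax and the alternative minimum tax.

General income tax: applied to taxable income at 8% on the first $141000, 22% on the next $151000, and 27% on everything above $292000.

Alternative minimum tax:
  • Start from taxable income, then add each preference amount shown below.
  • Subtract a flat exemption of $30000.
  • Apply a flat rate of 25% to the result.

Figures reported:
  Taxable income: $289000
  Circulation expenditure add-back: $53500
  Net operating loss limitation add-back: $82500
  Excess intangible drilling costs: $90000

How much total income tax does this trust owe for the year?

$121250

General income tax:
  $141000 × 8% = $11280
  $148000 × 22% = $32560
  → $43840

Alternative minimum tax:
  Adjusted income: $289000 + $53500 + $82500 + $90000 = $515000
  Less exemption $30000 → base $485000
  $485000 × 25% = $121250

$121250 > $43840, so the alternative minimum tax is the binding amount.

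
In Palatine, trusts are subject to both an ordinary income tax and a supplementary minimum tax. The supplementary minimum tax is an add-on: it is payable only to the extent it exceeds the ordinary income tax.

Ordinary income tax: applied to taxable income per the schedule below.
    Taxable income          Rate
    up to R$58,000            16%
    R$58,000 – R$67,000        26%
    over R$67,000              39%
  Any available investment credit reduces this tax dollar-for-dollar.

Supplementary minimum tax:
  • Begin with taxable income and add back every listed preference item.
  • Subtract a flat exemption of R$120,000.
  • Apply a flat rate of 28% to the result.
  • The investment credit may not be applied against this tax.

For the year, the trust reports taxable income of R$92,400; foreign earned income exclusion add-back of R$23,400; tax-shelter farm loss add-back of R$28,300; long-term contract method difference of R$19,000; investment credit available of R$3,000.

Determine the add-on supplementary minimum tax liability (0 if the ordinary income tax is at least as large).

Supplementary minimum tax:
  Adjusted income: R$92,400 + R$23,400 + R$28,300 + R$19,000 = R$163,100
  Less exemption R$120,000 → base R$43,100
  R$43,100 × 28% = R$12,068

Ordinary income tax:
  R$58,000 × 16% = R$9,280
  R$9,000 × 26% = R$2,340
  R$25,400 × 39% = R$9,906
  → R$21,526
  Less investment credit R$3,000 → R$18,526

R$12,068 ≤ R$18,526, so no add-on is due.

R$0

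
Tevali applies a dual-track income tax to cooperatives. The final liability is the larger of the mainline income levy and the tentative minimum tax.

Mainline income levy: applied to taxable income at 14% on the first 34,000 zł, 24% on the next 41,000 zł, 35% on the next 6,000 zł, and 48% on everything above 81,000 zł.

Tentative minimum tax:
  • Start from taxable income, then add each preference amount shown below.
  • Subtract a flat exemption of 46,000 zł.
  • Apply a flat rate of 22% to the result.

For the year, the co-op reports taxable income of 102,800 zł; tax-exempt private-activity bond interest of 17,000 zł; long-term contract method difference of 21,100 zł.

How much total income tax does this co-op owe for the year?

27,164 zł

Tentative minimum tax:
  Adjusted income: 102,800 zł + 17,000 zł + 21,100 zł = 140,900 zł
  Less exemption 46,000 zł → base 94,900 zł
  94,900 zł × 22% = 20,878 zł

Mainline income levy:
  34,000 zł × 14% = 4,760 zł
  41,000 zł × 24% = 9,840 zł
  6,000 zł × 35% = 2,100 zł
  21,800 zł × 48% = 10,464 zł
  → 27,164 zł

27,164 zł > 20,878 zł, so the mainline income levy governs.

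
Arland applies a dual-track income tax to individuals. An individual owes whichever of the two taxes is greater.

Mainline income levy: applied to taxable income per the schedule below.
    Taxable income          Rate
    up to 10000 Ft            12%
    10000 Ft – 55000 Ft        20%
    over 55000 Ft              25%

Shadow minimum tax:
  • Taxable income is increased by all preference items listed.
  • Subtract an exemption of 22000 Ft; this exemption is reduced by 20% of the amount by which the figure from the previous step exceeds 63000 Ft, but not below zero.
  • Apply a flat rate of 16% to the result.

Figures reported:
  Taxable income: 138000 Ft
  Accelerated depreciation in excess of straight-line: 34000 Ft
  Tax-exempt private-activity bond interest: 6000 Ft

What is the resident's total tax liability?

Shadow minimum tax:
  Adjusted income: 138000 Ft + 34000 Ft + 6000 Ft = 178000 Ft
  Exemption: 20% × (178000 Ft − 63000 Ft) = 23000 Ft ≥ 22000 Ft, so the exemption is fully phased out
  Base: 178000 Ft − 0 Ft = 178000 Ft
  178000 Ft × 16% = 28480 Ft

Mainline income levy:
  10000 Ft × 12% = 1200 Ft
  45000 Ft × 20% = 9000 Ft
  83000 Ft × 25% = 20750 Ft
  → 30950 Ft

30950 Ft > 28480 Ft, so the mainline income levy governs.

30950 Ft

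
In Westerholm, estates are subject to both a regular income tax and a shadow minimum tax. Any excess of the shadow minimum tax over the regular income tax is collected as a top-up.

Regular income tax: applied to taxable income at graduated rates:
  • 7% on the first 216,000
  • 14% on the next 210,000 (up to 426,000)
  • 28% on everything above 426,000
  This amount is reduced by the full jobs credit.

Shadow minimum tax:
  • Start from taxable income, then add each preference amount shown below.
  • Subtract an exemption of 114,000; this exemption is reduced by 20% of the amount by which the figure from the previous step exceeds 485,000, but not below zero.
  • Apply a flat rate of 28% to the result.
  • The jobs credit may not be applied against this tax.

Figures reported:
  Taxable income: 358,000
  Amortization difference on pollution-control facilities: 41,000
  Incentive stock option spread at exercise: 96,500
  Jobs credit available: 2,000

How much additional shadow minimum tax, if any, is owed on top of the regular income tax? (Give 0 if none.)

74,408

Regular income tax:
  216,000 × 7% = 15,120
  142,000 × 14% = 19,880
  → 35,000
  Less jobs credit 2,000 → 33,000

Shadow minimum tax:
  Adjusted income: 358,000 + 41,000 + 96,500 = 495,500
  Exemption: 114,000 − 20% × (495,500 − 485,000) = 114,000 − 2,100 = 111,900
  Base: 495,500 − 111,900 = 383,600
  383,600 × 28% = 107,408

Excess of shadow minimum tax over regular income tax: 107,408 − 33,000 = 74,408.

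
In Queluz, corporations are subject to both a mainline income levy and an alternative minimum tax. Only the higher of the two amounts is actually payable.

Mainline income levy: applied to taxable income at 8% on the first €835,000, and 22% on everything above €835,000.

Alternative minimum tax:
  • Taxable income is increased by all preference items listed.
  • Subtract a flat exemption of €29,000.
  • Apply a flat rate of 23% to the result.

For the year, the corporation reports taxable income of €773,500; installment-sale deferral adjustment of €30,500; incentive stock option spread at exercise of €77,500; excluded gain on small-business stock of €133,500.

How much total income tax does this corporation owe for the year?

Alternative minimum tax:
  Adjusted income: €773,500 + €30,500 + €77,500 + €133,500 = €1,015,000
  Less exemption €29,000 → base €986,000
  €986,000 × 23% = €226,780

Mainline income levy:
  €773,500 × 8% = €61,880

€226,780 > €61,880, so the alternative minimum tax is the binding amount.

€226,780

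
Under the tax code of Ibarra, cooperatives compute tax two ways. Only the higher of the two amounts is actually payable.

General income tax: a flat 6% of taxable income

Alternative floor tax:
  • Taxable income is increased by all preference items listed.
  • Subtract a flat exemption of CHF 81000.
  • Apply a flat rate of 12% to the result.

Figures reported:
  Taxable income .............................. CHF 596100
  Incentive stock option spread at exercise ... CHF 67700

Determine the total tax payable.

Alternative floor tax:
  Adjusted income: CHF 596100 + CHF 67700 = CHF 663800
  Less exemption CHF 81000 → base CHF 582800
  CHF 582800 × 12% = CHF 69936

General income tax:
  CHF 596100 × 6% = CHF 35766

CHF 69936 > CHF 35766, so the alternative floor tax is the binding amount.

CHF 69936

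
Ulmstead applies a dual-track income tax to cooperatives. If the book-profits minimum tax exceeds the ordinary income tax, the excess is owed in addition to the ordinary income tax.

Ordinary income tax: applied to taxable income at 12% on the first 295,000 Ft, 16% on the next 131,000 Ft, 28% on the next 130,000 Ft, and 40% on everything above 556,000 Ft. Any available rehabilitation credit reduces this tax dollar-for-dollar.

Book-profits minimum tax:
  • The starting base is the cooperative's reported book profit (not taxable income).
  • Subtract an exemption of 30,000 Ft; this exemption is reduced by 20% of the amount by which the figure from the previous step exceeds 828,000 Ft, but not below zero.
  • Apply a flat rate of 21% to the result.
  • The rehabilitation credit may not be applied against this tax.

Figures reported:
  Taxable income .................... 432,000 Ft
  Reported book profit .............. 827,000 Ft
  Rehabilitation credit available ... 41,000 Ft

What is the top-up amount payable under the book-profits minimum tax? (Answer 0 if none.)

Ordinary income tax:
  295,000 Ft × 12% = 35,400 Ft
  131,000 Ft × 16% = 20,960 Ft
  6,000 Ft × 28% = 1,680 Ft
  → 58,040 Ft
  Less rehabilitation credit 41,000 Ft → 17,040 Ft

Book-profits minimum tax:
  Base (reported book profit): 827,000 Ft
  Exemption: 827,000 Ft ≤ 828,000 Ft, so full 30,000 Ft applies
  Base: 827,000 Ft − 30,000 Ft = 797,000 Ft
  797,000 Ft × 21% = 167,370 Ft

Excess of book-profits minimum tax over ordinary income tax: 167,370 Ft − 17,040 Ft = 150,330 Ft.

150,330 Ft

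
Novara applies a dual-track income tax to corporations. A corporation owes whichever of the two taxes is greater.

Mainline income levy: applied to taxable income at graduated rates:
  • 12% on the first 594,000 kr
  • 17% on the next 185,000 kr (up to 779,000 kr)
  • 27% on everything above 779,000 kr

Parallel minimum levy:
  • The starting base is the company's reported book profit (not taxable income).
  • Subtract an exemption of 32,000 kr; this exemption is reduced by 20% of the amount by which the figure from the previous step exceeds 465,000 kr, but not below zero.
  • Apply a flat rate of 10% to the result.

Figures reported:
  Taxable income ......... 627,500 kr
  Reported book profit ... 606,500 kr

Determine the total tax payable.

76,975 kr

Mainline income levy:
  594,000 kr × 12% = 71,280 kr
  33,500 kr × 17% = 5,695 kr
  → 76,975 kr

Parallel minimum levy:
  Base (reported book profit): 606,500 kr
  Exemption: 32,000 kr − 20% × (606,500 kr − 465,000 kr) = 32,000 kr − 28,300 kr = 3,700 kr
  Base: 606,500 kr − 3,700 kr = 602,800 kr
  602,800 kr × 10% = 60,280 kr

76,975 kr > 60,280 kr, so the mainline income levy governs.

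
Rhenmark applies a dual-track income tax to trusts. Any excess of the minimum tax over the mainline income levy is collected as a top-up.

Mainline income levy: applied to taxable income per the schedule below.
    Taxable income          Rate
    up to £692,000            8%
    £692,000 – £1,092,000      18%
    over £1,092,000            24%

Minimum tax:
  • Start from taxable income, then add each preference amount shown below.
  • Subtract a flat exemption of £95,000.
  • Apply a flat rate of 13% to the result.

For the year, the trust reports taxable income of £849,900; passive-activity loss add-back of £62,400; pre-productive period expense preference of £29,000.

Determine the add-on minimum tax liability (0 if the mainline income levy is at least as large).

£26,237

Mainline income levy:
  £692,000 × 8% = £55,360
  £157,900 × 18% = £28,422
  → £83,782

Minimum tax:
  Adjusted income: £849,900 + £62,400 + £29,000 = £941,300
  Less exemption £95,000 → base £846,300
  £846,300 × 13% = £110,019

Excess of minimum tax over mainline income levy: £110,019 − £83,782 = £26,237.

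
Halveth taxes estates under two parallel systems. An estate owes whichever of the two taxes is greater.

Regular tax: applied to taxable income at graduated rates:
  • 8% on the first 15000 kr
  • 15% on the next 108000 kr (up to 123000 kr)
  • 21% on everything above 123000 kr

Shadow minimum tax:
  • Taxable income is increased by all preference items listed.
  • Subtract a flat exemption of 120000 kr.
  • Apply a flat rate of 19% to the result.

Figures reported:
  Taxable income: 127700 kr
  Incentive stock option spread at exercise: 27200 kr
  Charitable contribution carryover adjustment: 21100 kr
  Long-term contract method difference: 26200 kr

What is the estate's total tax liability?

18387 kr

Regular tax:
  15000 kr × 8% = 1200 kr
  108000 kr × 15% = 16200 kr
  4700 kr × 21% = 987 kr
  → 18387 kr

Shadow minimum tax:
  Adjusted income: 127700 kr + 27200 kr + 21100 kr + 26200 kr = 202200 kr
  Less exemption 120000 kr → base 82200 kr
  82200 kr × 19% = 15618 kr

18387 kr > 15618 kr, so the regular tax governs.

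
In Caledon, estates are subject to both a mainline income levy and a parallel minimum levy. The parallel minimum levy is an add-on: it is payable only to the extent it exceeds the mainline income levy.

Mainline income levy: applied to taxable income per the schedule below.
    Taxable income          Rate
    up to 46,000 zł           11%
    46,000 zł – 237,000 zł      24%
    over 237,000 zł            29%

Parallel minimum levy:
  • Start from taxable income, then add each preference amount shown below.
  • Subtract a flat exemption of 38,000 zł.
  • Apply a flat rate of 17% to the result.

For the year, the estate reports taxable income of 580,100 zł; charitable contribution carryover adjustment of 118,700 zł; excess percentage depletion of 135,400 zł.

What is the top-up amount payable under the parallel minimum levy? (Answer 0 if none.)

Parallel minimum levy:
  Adjusted income: 580,100 zł + 118,700 zł + 135,400 zł = 834,200 zł
  Less exemption 38,000 zł → base 796,200 zł
  796,200 zł × 17% = 135,354 zł

Mainline income levy:
  46,000 zł × 11% = 5,060 zł
  191,000 zł × 24% = 45,840 zł
  343,100 zł × 29% = 99,499 zł
  → 150,399 zł

135,354 zł ≤ 150,399 zł, so no add-on is due.

0 zł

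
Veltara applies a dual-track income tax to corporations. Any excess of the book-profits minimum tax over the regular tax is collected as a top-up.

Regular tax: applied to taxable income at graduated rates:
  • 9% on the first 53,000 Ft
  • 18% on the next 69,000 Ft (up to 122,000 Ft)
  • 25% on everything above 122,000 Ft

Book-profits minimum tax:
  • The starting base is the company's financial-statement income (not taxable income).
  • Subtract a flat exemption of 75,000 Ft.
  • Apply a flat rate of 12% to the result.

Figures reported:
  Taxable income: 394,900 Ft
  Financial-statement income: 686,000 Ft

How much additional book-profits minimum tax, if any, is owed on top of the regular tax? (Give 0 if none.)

Regular tax:
  53,000 Ft × 9% = 4,770 Ft
  69,000 Ft × 18% = 12,420 Ft
  272,900 Ft × 25% = 68,225 Ft
  → 85,415 Ft

Book-profits minimum tax:
  Base (financial-statement income): 686,000 Ft
  Less exemption 75,000 Ft → base 611,000 Ft
  611,000 Ft × 12% = 73,320 Ft

73,320 Ft ≤ 85,415 Ft, so no add-on is due.

0 Ft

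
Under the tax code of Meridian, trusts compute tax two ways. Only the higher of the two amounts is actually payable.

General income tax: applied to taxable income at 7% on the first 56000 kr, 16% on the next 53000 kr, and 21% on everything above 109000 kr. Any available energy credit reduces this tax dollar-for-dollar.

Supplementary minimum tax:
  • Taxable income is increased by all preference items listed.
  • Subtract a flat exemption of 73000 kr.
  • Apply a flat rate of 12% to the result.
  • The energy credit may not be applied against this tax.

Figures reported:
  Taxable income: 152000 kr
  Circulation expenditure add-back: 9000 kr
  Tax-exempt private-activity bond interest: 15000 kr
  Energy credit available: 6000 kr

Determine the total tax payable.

General income tax:
  56000 kr × 7% = 3920 kr
  53000 kr × 16% = 8480 kr
  43000 kr × 21% = 9030 kr
  → 21430 kr
  Less energy credit 6000 kr → 15430 kr

Supplementary minimum tax:
  Adjusted income: 152000 kr + 9000 kr + 15000 kr = 176000 kr
  Less exemption 73000 kr → base 103000 kr
  103000 kr × 12% = 12360 kr

15430 kr > 12360 kr, so the general income tax governs.

15430 kr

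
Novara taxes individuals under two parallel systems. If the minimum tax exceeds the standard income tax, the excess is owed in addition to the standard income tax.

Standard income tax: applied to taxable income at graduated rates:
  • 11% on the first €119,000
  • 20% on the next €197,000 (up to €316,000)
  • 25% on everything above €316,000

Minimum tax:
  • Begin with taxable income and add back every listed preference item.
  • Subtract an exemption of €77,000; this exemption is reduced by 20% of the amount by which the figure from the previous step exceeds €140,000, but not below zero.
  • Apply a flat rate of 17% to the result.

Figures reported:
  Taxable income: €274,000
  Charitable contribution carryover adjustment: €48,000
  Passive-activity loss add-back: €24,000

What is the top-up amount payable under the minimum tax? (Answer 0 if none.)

€8,644

Standard income tax:
  €119,000 × 11% = €13,090
  €155,000 × 20% = €31,000
  → €44,090

Minimum tax:
  Adjusted income: €274,000 + €48,000 + €24,000 = €346,000
  Exemption: €77,000 − 20% × (€346,000 − €140,000) = €77,000 − €41,200 = €35,800
  Base: €346,000 − €35,800 = €310,200
  €310,200 × 17% = €52,734

Excess of minimum tax over standard income tax: €52,734 − €44,090 = €8,644.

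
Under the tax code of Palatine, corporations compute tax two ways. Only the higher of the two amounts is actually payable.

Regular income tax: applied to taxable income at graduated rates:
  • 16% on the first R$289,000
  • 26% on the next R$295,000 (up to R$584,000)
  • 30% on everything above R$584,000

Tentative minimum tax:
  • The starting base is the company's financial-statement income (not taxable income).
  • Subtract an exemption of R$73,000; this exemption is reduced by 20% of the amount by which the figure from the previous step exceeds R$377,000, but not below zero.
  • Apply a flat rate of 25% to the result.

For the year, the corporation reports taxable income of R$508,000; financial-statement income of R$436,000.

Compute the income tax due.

Regular income tax:
  R$289,000 × 16% = R$46,240
  R$219,000 × 26% = R$56,940
  → R$103,180

Tentative minimum tax:
  Base (financial-statement income): R$436,000
  Exemption: R$73,000 − 20% × (R$436,000 − R$377,000) = R$73,000 − R$11,800 = R$61,200
  Base: R$436,000 − R$61,200 = R$374,800
  R$374,800 × 25% = R$93,700

R$103,180 > R$93,700, so the regular income tax governs.

R$103,180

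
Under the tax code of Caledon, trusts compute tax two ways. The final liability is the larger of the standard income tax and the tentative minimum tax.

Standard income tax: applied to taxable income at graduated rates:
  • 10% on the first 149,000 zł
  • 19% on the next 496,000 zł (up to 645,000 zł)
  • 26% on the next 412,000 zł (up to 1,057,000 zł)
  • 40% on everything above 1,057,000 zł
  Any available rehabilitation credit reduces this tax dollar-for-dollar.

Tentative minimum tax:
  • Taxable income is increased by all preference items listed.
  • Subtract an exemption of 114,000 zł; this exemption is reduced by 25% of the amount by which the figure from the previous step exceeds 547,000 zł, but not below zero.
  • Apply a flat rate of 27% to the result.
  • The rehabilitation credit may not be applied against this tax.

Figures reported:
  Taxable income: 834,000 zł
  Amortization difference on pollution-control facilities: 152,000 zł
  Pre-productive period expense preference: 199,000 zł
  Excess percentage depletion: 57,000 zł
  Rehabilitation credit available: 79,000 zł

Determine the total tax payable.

335,340 zł

Standard income tax:
  149,000 zł × 10% = 14,900 zł
  496,000 zł × 19% = 94,240 zł
  189,000 zł × 26% = 49,140 zł
  → 158,280 zł
  Less rehabilitation credit 79,000 zł → 79,280 zł

Tentative minimum tax:
  Adjusted income: 834,000 zł + 152,000 zł + 199,000 zł + 57,000 zł = 1,242,000 zł
  Exemption: 25% × (1,242,000 zł − 547,000 zł) = 173,750 zł ≥ 114,000 zł, so the exemption is fully phased out
  Base: 1,242,000 zł − 0 zł = 1,242,000 zł
  1,242,000 zł × 27% = 335,340 zł

335,340 zł > 79,280 zł, so the tentative minimum tax is the binding amount.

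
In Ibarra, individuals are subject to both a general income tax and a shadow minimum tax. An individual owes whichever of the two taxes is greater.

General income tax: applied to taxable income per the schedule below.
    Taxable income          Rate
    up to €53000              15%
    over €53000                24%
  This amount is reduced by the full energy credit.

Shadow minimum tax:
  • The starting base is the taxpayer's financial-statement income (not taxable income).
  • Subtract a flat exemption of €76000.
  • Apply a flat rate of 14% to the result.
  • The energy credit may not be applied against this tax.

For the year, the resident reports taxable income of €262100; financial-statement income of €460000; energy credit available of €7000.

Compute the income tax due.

€53760

Shadow minimum tax:
  Base (financial-statement income): €460000
  Less exemption €76000 → base €384000
  €384000 × 14% = €53760

General income tax:
  €53000 × 15% = €7950
  €209100 × 24% = €50184
  → €58134
  Less energy credit €7000 → €51134

€53760 > €51134, so the shadow minimum tax is the binding amount.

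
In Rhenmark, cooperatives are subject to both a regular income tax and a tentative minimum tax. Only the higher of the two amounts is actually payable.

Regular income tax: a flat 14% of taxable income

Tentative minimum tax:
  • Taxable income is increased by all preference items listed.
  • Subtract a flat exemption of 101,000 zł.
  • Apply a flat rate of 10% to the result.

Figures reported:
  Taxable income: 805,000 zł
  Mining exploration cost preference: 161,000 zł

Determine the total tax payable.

112,700 zł

Regular income tax:
  805,000 zł × 14% = 112,700 zł

Tentative minimum tax:
  Adjusted income: 805,000 zł + 161,000 zł = 966,000 zł
  Less exemption 101,000 zł → base 865,000 zł
  865,000 zł × 10% = 86,500 zł

112,700 zł > 86,500 zł, so the regular income tax governs.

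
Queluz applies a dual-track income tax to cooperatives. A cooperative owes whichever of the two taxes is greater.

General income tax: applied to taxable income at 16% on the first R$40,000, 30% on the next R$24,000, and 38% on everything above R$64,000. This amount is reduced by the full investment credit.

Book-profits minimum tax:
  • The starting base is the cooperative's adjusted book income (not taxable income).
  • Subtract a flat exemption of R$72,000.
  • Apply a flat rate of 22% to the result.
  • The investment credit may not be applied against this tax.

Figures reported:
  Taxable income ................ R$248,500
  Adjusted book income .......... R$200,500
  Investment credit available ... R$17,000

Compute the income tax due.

Book-profits minimum tax:
  Base (adjusted book income): R$200,500
  Less exemption R$72,000 → base R$128,500
  R$128,500 × 22% = R$28,270

General income tax:
  R$40,000 × 16% = R$6,400
  R$24,000 × 30% = R$7,200
  R$184,500 × 38% = R$70,110
  → R$83,710
  Less investment credit R$17,000 → R$66,710

R$66,710 > R$28,270, so the general income tax governs.

R$66,710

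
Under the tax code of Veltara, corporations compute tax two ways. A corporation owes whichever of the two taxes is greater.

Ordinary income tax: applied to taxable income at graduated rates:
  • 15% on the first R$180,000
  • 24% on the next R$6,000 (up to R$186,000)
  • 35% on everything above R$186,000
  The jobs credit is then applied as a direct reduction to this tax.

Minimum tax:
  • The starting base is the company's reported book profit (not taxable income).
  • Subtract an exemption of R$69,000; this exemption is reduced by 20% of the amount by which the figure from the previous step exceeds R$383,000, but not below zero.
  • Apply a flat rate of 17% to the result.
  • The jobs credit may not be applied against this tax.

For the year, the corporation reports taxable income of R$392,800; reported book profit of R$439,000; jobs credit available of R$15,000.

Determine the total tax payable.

Minimum tax:
  Base (reported book profit): R$439,000
  Exemption: R$69,000 − 20% × (R$439,000 − R$383,000) = R$69,000 − R$11,200 = R$57,800
  Base: R$439,000 − R$57,800 = R$381,200
  R$381,200 × 17% = R$64,804

Ordinary income tax:
  R$180,000 × 15% = R$27,000
  R$6,000 × 24% = R$1,440
  R$206,800 × 35% = R$72,380
  → R$100,820
  Less jobs credit R$15,000 → R$85,820

R$85,820 > R$64,804, so the ordinary income tax governs.

R$85,820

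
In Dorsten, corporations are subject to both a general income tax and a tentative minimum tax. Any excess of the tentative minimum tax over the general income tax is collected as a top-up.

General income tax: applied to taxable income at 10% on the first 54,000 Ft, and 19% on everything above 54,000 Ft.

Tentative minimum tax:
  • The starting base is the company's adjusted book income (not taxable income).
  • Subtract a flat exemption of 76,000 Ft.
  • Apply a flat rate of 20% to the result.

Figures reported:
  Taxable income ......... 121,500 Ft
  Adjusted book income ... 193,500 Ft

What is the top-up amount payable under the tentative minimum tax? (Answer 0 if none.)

5,275 Ft

General income tax:
  54,000 Ft × 10% = 5,400 Ft
  67,500 Ft × 19% = 12,825 Ft
  → 18,225 Ft

Tentative minimum tax:
  Base (adjusted book income): 193,500 Ft
  Less exemption 76,000 Ft → base 117,500 Ft
  117,500 Ft × 20% = 23,500 Ft

Excess of tentative minimum tax over general income tax: 23,500 Ft − 18,225 Ft = 5,275 Ft.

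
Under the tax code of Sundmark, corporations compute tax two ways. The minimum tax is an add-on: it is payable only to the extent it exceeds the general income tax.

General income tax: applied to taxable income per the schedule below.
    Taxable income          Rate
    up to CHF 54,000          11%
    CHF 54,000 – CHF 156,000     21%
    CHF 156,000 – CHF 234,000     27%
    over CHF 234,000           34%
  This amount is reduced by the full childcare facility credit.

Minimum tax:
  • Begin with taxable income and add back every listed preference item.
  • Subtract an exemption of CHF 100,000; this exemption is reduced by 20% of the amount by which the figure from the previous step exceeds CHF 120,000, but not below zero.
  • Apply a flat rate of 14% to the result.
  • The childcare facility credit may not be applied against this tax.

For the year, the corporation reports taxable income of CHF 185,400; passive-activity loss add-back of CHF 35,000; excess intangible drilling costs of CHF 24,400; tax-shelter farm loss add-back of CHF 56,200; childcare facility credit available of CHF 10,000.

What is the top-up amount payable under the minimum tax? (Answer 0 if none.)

CHF 7,910

Minimum tax:
  Adjusted income: CHF 185,400 + CHF 35,000 + CHF 24,400 + CHF 56,200 = CHF 301,000
  Exemption: CHF 100,000 − 20% × (CHF 301,000 − CHF 120,000) = CHF 100,000 − CHF 36,200 = CHF 63,800
  Base: CHF 301,000 − CHF 63,800 = CHF 237,200
  CHF 237,200 × 14% = CHF 33,208

General income tax:
  CHF 54,000 × 11% = CHF 5,940
  CHF 102,000 × 21% = CHF 21,420
  CHF 29,400 × 27% = CHF 7,938
  → CHF 35,298
  Less childcare facility credit CHF 10,000 → CHF 25,298

Excess of minimum tax over general income tax: CHF 33,208 − CHF 25,298 = CHF 7,910.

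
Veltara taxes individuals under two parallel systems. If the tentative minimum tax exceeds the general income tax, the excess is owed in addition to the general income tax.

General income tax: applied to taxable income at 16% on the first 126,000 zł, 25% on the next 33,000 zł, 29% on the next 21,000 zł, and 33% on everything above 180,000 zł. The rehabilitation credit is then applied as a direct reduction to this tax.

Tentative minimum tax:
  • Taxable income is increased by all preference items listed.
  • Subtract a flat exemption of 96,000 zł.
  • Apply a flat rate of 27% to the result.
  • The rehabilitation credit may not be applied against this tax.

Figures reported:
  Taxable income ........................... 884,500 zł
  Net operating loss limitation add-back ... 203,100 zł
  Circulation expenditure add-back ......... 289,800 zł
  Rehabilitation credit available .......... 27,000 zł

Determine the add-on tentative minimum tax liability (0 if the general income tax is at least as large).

105,993 zł

Tentative minimum tax:
  Adjusted income: 884,500 zł + 203,100 zł + 289,800 zł = 1,377,400 zł
  Less exemption 96,000 zł → base 1,281,400 zł
  1,281,400 zł × 27% = 345,978 zł

General income tax:
  126,000 zł × 16% = 20,160 zł
  33,000 zł × 25% = 8,250 zł
  21,000 zł × 29% = 6,090 zł
  704,500 zł × 33% = 232,485 zł
  → 266,985 zł
  Less rehabilitation credit 27,000 zł → 239,985 zł

Excess of tentative minimum tax over general income tax: 345,978 zł − 239,985 zł = 105,993 zł.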